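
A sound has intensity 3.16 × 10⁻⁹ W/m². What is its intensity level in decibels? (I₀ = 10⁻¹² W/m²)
β = 10·log₁₀(I/I₀) = 35 dB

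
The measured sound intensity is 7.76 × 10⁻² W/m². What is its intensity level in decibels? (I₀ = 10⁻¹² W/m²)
β = 10·log₁₀(I/I₀) = 108.9 dB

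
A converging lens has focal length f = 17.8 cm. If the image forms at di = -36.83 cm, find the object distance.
1/do = 1/f − 1/di → do = 12 cm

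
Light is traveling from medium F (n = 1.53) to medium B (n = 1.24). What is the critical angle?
θc = arcsin(n₂/n₁) = 54.14°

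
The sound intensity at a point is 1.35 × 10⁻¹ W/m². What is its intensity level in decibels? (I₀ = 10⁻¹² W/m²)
β = 10·log₁₀(I/I₀) = 111.3 dB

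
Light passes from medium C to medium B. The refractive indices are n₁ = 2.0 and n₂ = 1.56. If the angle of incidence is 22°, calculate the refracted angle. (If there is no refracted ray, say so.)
sin θ₂ = (n₁/n₂)·sin θ₁ = 0.4803 → θ₂ = 28.7°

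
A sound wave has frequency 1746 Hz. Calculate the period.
T = 1/f = 5.727 × 10⁻⁴ s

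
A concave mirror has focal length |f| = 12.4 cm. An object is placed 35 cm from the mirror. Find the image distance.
f = +12.4 cm (concave); 1/di = 1/f − 1/do → di = 19.2 cm (real image, in front of mirror)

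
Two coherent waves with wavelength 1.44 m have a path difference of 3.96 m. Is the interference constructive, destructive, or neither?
neither (partial) — path difference = 2.75λ, neither a whole number of wavelengths nor an odd multiple of λ/2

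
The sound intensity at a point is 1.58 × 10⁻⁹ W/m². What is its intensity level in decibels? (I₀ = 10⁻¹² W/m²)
β = 10·log₁₀(I/I₀) = 31.99 dB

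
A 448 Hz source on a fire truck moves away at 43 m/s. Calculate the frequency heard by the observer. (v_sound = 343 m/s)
f_obs = f·v/(v + v_s) = 398.1 Hz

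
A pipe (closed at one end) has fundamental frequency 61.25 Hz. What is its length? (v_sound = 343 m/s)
L = v/(4f₁) = 1.4 m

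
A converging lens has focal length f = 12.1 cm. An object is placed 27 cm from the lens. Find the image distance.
1/di = 1/f − 1/do → di = 21.93 cm (real image)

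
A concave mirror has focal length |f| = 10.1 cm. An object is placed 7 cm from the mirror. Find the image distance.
f = +10.1 cm (concave); 1/di = 1/f − 1/do → di = -22.81 cm (virtual image, behind mirror)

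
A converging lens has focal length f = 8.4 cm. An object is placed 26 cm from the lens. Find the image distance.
1/di = 1/f − 1/do → di = 12.41 cm (real image)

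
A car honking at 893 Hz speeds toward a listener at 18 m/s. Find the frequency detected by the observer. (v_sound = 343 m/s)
f_obs = f·v/(v − v_s) = 942.5 Hz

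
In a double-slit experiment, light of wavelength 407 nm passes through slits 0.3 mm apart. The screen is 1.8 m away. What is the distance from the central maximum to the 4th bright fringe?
y = mλL/d = 9.768 mm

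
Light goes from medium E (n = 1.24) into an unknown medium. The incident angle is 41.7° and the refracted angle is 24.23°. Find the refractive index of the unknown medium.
n₂ = n₁·sin θ₁ / sin θ₂ = 2.01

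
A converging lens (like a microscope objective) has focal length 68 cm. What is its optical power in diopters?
P = 1/f = 1.471 D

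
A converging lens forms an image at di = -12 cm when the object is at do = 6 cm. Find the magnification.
M = −di/do = 2 (upright image)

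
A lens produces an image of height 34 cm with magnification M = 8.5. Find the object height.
ho = |hi|/|M| = 4 cm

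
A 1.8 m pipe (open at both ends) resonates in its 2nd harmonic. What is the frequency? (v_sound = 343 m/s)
fₙ = nv/(2L) = 190.6 Hz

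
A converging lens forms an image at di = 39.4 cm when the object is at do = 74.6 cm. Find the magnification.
M = −di/do = -0.5282 (inverted image)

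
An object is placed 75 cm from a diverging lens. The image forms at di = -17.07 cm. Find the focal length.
1/f = 1/do + 1/di → f = -22.1 cm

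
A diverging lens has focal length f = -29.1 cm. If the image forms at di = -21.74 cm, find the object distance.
1/do = 1/f − 1/di → do = 85.96 cm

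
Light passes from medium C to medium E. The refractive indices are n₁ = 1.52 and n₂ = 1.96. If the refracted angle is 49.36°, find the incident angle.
sin θ₁ = (n₂/n₁)·sin θ₂ → θ₁ = 78.09°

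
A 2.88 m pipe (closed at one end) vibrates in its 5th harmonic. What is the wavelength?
λₙ = 4L/n = 2.304 m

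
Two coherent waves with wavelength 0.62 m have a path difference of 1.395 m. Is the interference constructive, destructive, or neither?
neither (partial) — path difference = 2.25λ, neither a whole number of wavelengths nor an odd multiple of λ/2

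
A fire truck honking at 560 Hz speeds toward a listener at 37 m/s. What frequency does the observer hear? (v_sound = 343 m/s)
f_obs = f·v/(v − v_s) = 627.7 Hz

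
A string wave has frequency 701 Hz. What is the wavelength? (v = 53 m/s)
λ = v/f = 0.07561 m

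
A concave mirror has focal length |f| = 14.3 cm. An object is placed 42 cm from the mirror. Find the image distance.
f = +14.3 cm (concave); 1/di = 1/f − 1/do → di = 21.68 cm (real image, in front of mirror)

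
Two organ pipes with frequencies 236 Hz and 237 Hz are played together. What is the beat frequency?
1 Hz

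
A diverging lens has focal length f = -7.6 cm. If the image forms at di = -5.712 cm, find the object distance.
1/do = 1/f − 1/di → do = 22.99 cm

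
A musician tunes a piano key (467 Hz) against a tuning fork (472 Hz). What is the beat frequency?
5 Hz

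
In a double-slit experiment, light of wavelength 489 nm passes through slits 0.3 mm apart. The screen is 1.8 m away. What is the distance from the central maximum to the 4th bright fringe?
y = mλL/d = 11.74 mm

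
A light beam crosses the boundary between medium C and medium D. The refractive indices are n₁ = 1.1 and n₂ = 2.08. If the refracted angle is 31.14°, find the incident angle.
sin θ₁ = (n₂/n₁)·sin θ₂ → θ₁ = 77.92°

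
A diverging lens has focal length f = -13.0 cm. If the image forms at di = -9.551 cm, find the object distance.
1/do = 1/f − 1/di → do = 36 cm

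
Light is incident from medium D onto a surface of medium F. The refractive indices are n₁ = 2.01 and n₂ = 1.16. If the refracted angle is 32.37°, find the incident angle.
sin θ₁ = (n₂/n₁)·sin θ₂ → θ₁ = 18°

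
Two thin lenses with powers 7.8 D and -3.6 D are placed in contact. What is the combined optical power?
P_total = P₁ + P₂ = 4.2 D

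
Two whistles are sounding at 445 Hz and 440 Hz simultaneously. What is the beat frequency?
5 Hz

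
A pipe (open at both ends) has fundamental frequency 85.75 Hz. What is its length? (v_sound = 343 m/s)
L = v/(2f₁) = 2 m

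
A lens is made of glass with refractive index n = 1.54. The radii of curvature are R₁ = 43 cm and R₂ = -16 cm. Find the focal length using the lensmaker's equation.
1/f = (n − 1)(1/R₁ − 1/R₂) → f = 21.59 cm (converging lens)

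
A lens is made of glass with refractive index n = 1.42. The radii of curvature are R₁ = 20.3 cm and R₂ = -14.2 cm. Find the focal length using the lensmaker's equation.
1/f = (n − 1)(1/R₁ − 1/R₂) → f = 19.89 cm (converging lens)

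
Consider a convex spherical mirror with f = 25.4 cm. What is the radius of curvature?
R = 2|f| = 50.8 cm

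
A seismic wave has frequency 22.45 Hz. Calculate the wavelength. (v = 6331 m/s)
λ = v/f = 282 m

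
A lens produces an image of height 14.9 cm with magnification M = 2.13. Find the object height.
ho = |hi|/|M| = 6.995 cm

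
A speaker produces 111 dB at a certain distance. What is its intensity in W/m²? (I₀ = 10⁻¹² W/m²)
I = I₀·10^(β/10) = 1.26 × 10⁻¹ W/m²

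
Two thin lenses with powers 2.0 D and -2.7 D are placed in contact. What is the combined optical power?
P_total = P₁ + P₂ = -0.7 D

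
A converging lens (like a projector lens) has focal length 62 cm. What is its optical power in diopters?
P = 1/f = 1.613 D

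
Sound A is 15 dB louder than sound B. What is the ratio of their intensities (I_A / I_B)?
I_A/I_B = 10^(Δβ/10) = 31.62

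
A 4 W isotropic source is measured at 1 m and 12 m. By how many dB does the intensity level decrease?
Δβ = 20·log₁₀(r₂/r₁) = 21.58 dB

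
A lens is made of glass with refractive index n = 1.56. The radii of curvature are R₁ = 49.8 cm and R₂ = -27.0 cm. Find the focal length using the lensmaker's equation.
1/f = (n − 1)(1/R₁ − 1/R₂) → f = 31.26 cm (converging lens)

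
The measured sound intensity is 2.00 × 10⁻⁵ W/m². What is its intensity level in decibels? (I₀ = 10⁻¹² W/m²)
β = 10·log₁₀(I/I₀) = 73.01 dB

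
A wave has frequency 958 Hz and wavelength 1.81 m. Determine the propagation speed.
v = fλ = 1734 m/s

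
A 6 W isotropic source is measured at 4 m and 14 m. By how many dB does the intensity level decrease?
Δβ = 20·log₁₀(r₂/r₁) = 10.88 dB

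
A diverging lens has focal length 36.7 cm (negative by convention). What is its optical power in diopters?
P = 1/f = -2.725 D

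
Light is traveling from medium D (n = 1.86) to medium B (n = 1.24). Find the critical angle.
θc = arcsin(n₂/n₁) = 41.81°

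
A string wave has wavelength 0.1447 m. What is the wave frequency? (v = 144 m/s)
f = v/λ = 995.2 Hz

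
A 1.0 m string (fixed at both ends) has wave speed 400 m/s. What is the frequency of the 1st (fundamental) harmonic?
fₙ = nv/(2L) = 200 Hz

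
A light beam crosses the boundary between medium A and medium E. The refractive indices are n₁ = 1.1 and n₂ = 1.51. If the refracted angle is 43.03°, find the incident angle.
sin θ₁ = (n₂/n₁)·sin θ₂ → θ₁ = 69.51°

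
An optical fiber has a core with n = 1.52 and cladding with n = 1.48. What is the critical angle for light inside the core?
θc = arcsin(n_cladding/n_core) = 76.83°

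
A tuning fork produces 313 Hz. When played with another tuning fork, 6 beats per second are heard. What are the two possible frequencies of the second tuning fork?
f₂ = 313 ± 6 Hz → 319 Hz or 307 Hz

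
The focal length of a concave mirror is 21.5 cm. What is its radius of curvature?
R = 2|f| = 43 cm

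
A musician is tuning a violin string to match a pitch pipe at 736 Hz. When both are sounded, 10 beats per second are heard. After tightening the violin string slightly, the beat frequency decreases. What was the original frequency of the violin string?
726 Hz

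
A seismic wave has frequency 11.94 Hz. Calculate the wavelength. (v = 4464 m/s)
λ = v/f = 373.9 m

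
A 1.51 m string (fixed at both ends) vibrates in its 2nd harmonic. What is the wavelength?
λₙ = 2L/n = 1.51 m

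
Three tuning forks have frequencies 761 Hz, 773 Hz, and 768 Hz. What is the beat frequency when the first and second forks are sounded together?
12 Hz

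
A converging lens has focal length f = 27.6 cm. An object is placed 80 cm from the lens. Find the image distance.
1/di = 1/f − 1/do → di = 42.14 cm (real image)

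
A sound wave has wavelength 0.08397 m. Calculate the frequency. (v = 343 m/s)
f = v/λ = 4085 Hz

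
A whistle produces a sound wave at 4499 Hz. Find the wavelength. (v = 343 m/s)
λ = v/f = 0.07624 m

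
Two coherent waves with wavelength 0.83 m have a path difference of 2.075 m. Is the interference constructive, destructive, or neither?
destructive — path difference = 2.5λ, an odd multiple of λ/2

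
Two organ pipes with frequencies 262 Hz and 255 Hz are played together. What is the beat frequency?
7 Hz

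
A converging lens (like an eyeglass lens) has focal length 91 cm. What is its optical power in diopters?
P = 1/f = 1.099 D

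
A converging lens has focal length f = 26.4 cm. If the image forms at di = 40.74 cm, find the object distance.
1/do = 1/f − 1/di → do = 75 cm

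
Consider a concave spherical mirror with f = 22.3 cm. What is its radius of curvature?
R = 2|f| = 44.6 cm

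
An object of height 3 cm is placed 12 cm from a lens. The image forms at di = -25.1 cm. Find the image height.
hi = (-di/do) × ho = 6.275 cm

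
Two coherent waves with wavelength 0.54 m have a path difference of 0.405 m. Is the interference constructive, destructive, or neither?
neither (partial) — path difference = 0.75λ, neither a whole number of wavelengths nor an odd multiple of λ/2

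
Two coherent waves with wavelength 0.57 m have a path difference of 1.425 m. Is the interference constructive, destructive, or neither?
destructive — path difference = 2.5λ, an odd multiple of λ/2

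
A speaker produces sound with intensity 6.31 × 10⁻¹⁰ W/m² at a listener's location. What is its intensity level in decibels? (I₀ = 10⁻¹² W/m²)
β = 10·log₁₀(I/I₀) = 28 dB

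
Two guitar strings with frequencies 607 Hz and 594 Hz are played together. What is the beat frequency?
13 Hz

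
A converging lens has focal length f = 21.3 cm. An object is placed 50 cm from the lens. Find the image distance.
1/di = 1/f − 1/do → di = 37.11 cm (real image)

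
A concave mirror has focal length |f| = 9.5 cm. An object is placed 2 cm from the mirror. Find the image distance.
f = +9.5 cm (concave); 1/di = 1/f − 1/do → di = -2.533 cm (virtual image, behind mirror)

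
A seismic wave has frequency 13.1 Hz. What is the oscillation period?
T = 1/f = 0.07634 s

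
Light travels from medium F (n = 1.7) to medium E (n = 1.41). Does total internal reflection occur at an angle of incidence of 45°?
θc = arcsin(n₂/n₁) = 56.04°; 45° < θc, so no — the ray refracts.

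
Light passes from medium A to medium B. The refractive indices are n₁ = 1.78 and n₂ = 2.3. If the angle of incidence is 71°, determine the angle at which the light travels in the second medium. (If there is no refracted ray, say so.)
sin θ₂ = (n₁/n₂)·sin θ₁ = 0.7317 → θ₂ = 47.03°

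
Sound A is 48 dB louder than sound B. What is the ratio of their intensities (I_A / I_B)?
I_A/I_B = 10^(Δβ/10) = 63100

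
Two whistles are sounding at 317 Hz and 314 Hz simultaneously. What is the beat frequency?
3 Hz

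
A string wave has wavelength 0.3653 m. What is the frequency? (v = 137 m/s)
f = v/λ = 375 Hz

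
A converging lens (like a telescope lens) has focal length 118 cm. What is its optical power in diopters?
P = 1/f = 0.8475 D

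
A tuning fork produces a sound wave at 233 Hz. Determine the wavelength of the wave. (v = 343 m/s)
λ = v/f = 1.472 m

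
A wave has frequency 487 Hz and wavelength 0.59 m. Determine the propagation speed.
v = fλ = 287.3 m/s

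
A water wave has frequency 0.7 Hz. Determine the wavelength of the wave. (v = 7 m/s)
λ = v/f = 10 m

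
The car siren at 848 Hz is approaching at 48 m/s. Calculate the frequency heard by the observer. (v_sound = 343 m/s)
f_obs = f·v/(v − v_s) = 986 Hz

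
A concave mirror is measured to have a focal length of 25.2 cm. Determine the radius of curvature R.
R = 2|f| = 50.4 cm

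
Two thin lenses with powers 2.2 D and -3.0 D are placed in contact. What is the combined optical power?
P_total = P₁ + P₂ = -0.8 D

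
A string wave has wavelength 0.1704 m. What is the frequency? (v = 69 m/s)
f = v/λ = 404.9 Hz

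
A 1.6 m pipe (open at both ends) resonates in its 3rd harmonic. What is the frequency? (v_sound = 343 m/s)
fₙ = nv/(2L) = 321.6 Hz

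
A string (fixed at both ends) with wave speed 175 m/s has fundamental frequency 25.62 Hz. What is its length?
L = v/(2f₁) = 3.415 m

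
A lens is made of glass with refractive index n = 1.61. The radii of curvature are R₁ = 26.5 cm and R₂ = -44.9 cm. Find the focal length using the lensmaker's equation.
1/f = (n − 1)(1/R₁ − 1/R₂) → f = 27.32 cm (converging lens)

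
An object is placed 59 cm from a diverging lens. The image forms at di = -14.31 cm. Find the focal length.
1/f = 1/do + 1/di → f = -18.89 cm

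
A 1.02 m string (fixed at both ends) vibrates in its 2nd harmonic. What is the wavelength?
λₙ = 2L/n = 1.02 m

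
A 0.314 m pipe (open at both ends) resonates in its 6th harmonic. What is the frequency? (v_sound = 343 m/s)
fₙ = nv/(2L) = 3277 Hz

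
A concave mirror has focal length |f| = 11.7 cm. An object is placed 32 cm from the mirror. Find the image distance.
f = +11.7 cm (concave); 1/di = 1/f − 1/do → di = 18.44 cm (real image, in front of mirror)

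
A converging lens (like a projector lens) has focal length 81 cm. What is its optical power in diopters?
P = 1/f = 1.235 D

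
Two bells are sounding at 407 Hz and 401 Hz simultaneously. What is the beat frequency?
6 Hz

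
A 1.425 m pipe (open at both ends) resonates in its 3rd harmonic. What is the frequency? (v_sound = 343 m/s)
fₙ = nv/(2L) = 361.1 Hz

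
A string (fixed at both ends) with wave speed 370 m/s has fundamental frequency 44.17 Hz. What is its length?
L = v/(2f₁) = 4.188 m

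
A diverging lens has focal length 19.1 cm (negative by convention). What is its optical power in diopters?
P = 1/f = -5.236 D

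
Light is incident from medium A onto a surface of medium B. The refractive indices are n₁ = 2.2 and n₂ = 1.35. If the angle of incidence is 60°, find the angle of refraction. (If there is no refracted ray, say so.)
sin θ₂ = (n₁/n₂)·sin θ₁ = 1.411 > 1, so there is no refracted ray — the light undergoes total internal reflection.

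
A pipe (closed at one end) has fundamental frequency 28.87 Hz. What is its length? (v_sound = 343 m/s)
L = v/(4f₁) = 2.97 m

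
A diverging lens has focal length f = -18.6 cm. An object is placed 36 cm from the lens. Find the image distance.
1/di = 1/f − 1/do → di = -12.26 cm (virtual image)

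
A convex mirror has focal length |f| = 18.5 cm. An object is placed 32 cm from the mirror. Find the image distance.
f = −18.5 cm (convex); 1/di = 1/f − 1/do → di = -11.72 cm (virtual image, behind mirror)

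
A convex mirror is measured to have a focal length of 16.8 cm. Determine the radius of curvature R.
R = 2|f| = 33.6 cm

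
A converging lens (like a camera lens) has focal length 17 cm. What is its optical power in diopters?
P = 1/f = 5.882 D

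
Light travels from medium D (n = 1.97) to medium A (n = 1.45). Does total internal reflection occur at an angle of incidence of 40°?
θc = arcsin(n₂/n₁) = 47.4°; 40° < θc, so no — the ray refracts.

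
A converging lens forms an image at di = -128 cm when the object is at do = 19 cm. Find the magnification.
M = −di/do = 6.737 (upright image)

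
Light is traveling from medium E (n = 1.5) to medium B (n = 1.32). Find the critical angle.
θc = arcsin(n₂/n₁) = 61.64°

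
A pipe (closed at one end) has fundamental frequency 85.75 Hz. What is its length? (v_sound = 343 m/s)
L = v/(4f₁) = 1 m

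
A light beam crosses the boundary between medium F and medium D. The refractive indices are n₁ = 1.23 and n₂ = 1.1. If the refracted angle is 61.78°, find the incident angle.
sin θ₁ = (n₂/n₁)·sin θ₂ → θ₁ = 52°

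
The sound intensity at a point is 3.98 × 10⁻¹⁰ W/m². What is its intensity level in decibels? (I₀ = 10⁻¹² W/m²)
β = 10·log₁₀(I/I₀) = 26 dB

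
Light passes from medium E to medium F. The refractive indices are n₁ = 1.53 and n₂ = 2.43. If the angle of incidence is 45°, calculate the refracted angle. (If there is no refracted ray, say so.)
sin θ₂ = (n₁/n₂)·sin θ₁ = 0.4452 → θ₂ = 26.44°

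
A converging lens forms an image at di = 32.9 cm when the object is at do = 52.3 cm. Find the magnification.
M = −di/do = -0.6291 (inverted image)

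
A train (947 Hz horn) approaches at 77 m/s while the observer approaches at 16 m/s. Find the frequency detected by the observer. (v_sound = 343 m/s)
f_obs = f·(v + v_o)/(v − v_s) = 1278 Hz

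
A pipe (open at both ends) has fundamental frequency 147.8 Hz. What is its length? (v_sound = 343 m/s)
L = v/(2f₁) = 1.16 m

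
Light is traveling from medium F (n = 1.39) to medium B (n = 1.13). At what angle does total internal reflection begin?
θc = arcsin(n₂/n₁) = 54.39°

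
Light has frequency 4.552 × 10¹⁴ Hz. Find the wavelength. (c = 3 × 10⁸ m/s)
λ = c/f = 659.1 nm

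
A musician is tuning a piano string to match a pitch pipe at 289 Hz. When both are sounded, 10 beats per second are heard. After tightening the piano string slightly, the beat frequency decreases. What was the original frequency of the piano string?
279 Hz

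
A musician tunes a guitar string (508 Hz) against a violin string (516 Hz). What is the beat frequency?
8 Hz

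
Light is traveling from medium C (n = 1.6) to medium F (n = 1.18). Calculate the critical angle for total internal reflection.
θc = arcsin(n₂/n₁) = 47.52°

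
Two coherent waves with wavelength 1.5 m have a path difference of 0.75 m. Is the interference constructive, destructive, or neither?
destructive — path difference = 0.5λ, an odd multiple of λ/2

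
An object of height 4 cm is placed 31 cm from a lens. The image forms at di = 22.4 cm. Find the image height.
hi = (-di/do) × ho = -2.89 cm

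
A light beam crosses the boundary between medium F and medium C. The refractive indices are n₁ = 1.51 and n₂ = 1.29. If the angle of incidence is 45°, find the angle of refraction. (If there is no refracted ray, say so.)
sin θ₂ = (n₁/n₂)·sin θ₁ = 0.8277 → θ₂ = 55.86°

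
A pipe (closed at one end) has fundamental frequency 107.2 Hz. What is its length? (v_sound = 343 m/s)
L = v/(4f₁) = 0.7999 m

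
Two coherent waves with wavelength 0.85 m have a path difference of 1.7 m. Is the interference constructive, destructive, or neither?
constructive — path difference = 2λ, a whole number of wavelengths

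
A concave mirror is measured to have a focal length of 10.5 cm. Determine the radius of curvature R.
R = 2|f| = 21 cm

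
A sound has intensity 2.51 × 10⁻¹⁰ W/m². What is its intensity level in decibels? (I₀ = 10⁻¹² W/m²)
β = 10·log₁₀(I/I₀) = 24 dB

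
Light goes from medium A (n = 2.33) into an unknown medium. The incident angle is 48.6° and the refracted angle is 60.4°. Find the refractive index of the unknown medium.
n₂ = n₁·sin θ₁ / sin θ₂ = 2.01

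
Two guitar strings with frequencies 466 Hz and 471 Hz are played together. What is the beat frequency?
5 Hz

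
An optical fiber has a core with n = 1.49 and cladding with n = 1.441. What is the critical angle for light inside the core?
θc = arcsin(n_cladding/n_core) = 75.27°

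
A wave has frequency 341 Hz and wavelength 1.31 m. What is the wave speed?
v = fλ = 446.7 m/s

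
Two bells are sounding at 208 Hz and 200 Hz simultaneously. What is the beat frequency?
8 Hz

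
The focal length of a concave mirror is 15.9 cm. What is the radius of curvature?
R = 2|f| = 31.8 cm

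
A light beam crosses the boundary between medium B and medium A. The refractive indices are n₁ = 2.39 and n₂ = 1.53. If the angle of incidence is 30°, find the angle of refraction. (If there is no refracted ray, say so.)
sin θ₂ = (n₁/n₂)·sin θ₁ = 0.781 → θ₂ = 51.36°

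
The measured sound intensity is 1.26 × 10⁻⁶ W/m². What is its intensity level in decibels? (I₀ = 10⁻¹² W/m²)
β = 10·log₁₀(I/I₀) = 61 dB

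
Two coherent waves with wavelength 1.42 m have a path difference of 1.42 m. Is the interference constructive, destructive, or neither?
constructive — path difference = 1λ, a whole number of wavelengths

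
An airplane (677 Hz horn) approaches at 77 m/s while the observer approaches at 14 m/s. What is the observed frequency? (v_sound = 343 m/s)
f_obs = f·(v + v_o)/(v − v_s) = 908.6 Hz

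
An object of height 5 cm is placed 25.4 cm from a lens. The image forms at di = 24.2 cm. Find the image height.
hi = (-di/do) × ho = -4.764 cm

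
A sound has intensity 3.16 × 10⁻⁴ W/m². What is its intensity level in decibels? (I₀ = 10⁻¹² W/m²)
β = 10·log₁₀(I/I₀) = 85 dB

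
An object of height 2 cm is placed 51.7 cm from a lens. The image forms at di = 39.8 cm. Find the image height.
hi = (-di/do) × ho = -1.54 cm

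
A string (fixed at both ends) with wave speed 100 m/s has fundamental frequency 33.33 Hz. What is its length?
L = v/(2f₁) = 1.5 m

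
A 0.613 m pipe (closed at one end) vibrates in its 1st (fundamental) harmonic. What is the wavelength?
λₙ = 4L/n = 2.452 m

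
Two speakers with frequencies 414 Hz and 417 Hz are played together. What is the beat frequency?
3 Hz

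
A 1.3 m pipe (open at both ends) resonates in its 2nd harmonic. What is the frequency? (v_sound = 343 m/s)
fₙ = nv/(2L) = 263.8 Hz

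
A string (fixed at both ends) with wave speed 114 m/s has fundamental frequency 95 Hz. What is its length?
L = v/(2f₁) = 0.6 m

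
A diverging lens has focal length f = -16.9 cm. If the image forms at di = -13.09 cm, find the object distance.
1/do = 1/f − 1/di → do = 58.06 cm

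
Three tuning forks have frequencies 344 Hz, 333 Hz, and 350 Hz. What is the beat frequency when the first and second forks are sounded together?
11 Hz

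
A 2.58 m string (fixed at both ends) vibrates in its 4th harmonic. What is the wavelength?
λₙ = 2L/n = 1.29 m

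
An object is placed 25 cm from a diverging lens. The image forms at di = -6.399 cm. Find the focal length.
1/f = 1/do + 1/di → f = -8.6 cm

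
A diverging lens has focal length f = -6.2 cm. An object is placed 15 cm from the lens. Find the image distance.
1/di = 1/f − 1/do → di = -4.387 cm (virtual image)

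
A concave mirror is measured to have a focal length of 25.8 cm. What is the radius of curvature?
R = 2|f| = 51.6 cm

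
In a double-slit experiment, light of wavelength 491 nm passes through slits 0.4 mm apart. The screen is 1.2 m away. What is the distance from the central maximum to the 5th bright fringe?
y = mλL/d = 7.365 mm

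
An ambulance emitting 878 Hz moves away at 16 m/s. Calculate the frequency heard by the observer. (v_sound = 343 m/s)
f_obs = f·v/(v + v_s) = 838.9 Hz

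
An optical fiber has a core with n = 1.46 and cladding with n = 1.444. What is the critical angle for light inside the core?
θc = arcsin(n_cladding/n_core) = 81.51°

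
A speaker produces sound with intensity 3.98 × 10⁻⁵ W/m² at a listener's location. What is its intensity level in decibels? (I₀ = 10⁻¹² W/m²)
β = 10·log₁₀(I/I₀) = 76 dB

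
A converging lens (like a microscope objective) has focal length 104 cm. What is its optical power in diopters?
P = 1/f = 0.9615 D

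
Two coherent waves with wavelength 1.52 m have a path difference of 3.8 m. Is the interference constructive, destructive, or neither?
destructive — path difference = 2.5λ, an odd multiple of λ/2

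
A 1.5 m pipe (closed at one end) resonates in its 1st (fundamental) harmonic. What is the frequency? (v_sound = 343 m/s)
fₙ = nv/(4L) = 57.17 Hz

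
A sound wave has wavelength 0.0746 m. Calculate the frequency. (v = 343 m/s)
f = v/λ = 4598 Hz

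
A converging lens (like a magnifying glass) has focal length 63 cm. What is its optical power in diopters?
P = 1/f = 1.587 D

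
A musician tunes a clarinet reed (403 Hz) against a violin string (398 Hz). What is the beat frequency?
5 Hz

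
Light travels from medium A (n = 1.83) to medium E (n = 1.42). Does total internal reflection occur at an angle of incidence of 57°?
θc = arcsin(n₂/n₁) = 50.89°; 57° > θc, so yes — total internal reflection.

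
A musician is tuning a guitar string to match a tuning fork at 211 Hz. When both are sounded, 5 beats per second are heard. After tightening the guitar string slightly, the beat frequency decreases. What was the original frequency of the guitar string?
206 Hz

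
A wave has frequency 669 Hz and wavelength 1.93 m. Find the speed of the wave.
v = fλ = 1291 m/s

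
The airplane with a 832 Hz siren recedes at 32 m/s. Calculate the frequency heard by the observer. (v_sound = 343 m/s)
f_obs = f·v/(v + v_s) = 761 Hz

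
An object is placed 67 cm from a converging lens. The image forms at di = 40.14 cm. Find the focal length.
1/f = 1/do + 1/di → f = 25.1 cm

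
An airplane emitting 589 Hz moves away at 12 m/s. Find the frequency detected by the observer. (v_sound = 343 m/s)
f_obs = f·v/(v + v_s) = 569.1 Hz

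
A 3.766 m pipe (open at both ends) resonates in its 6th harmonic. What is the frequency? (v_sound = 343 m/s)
fₙ = nv/(2L) = 273.2 Hz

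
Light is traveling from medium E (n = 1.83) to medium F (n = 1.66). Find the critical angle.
θc = arcsin(n₂/n₁) = 65.11°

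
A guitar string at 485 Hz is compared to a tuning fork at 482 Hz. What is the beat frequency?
3 Hz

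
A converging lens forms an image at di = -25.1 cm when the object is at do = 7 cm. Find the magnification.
M = −di/do = 3.586 (upright image)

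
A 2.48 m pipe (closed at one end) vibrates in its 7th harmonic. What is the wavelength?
λₙ = 4L/n = 1.417 m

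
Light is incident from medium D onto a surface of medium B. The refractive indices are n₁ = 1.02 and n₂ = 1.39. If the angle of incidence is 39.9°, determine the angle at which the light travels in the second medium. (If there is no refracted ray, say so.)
sin θ₂ = (n₁/n₂)·sin θ₁ = 0.4707 → θ₂ = 28.08°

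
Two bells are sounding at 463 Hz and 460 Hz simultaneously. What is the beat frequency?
3 Hz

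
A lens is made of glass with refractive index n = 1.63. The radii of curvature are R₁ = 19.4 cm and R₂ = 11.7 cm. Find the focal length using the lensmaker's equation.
1/f = (n − 1)(1/R₁ − 1/R₂) → f = -46.79 cm (diverging lens)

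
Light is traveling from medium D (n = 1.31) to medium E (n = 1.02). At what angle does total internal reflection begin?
θc = arcsin(n₂/n₁) = 51.13°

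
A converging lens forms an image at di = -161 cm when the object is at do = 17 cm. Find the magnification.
M = −di/do = 9.471 (upright image)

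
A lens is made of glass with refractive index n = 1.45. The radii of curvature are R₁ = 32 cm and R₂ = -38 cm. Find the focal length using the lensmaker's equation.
1/f = (n − 1)(1/R₁ − 1/R₂) → f = 38.6 cm (converging lens)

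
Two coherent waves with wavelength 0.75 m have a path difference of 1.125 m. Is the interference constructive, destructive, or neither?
destructive — path difference = 1.5λ, an odd multiple of λ/2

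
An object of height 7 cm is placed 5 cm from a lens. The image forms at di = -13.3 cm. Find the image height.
hi = (-di/do) × ho = 18.62 cm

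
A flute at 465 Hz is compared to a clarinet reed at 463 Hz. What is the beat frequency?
2 Hz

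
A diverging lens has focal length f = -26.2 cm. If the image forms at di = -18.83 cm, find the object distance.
1/do = 1/f − 1/di → do = 66.94 cm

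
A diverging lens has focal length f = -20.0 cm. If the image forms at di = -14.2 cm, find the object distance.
1/do = 1/f − 1/di → do = 48.97 cm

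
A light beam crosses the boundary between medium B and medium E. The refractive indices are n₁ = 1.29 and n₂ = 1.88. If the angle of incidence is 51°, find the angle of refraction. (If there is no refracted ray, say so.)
sin θ₂ = (n₁/n₂)·sin θ₁ = 0.5333 → θ₂ = 32.23°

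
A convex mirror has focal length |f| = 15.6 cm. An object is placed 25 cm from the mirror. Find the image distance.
f = −15.6 cm (convex); 1/di = 1/f − 1/do → di = -9.606 cm (virtual image, behind mirror)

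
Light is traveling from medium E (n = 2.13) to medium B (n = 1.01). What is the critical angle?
θc = arcsin(n₂/n₁) = 28.31°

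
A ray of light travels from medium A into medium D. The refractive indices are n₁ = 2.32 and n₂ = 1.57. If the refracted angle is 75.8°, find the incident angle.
sin θ₁ = (n₂/n₁)·sin θ₂ → θ₁ = 41°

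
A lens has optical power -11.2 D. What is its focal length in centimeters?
f = 1/P = -8.929 cm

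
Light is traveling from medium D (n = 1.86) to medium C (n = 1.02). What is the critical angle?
θc = arcsin(n₂/n₁) = 33.26°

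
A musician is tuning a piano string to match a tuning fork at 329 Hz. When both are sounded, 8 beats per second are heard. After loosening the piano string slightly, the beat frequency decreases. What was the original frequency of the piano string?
337 Hz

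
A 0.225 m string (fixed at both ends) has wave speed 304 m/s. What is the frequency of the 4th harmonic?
fₙ = nv/(2L) = 2702 Hz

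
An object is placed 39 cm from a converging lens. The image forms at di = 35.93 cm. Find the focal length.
1/f = 1/do + 1/di → f = 18.7 cm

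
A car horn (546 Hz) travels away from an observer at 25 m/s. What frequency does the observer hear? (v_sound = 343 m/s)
f_obs = f·v/(v + v_s) = 508.9 Hz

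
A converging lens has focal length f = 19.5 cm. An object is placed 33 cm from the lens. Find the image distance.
1/di = 1/f − 1/do → di = 47.67 cm (real image)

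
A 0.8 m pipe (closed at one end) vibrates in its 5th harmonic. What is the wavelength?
λₙ = 4L/n = 0.64 m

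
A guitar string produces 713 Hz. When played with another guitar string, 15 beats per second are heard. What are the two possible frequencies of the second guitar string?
f₂ = 713 ± 15 Hz → 728 Hz or 698 Hz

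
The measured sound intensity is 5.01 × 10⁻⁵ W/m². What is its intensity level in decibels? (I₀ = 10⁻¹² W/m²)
β = 10·log₁₀(I/I₀) = 77 dB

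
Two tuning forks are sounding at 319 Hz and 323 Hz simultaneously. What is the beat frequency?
4 Hz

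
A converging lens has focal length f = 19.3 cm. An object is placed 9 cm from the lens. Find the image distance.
1/di = 1/f − 1/do → di = -16.86 cm (virtual image)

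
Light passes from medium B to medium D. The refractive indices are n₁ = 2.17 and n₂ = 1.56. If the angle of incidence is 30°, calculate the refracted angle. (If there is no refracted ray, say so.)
sin θ₂ = (n₁/n₂)·sin θ₁ = 0.6955 → θ₂ = 44.07°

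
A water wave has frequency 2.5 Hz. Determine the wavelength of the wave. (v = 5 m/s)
λ = v/f = 2 m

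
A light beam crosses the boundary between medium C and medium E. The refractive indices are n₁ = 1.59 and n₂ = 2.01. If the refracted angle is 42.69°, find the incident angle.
sin θ₁ = (n₂/n₁)·sin θ₂ → θ₁ = 59°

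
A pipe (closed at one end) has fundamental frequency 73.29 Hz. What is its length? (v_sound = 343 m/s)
L = v/(4f₁) = 1.17 m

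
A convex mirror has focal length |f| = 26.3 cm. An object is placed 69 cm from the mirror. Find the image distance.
f = −26.3 cm (convex); 1/di = 1/f − 1/do → di = -19.04 cm (virtual image, behind mirror)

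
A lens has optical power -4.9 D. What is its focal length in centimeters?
f = 1/P = -20.41 cm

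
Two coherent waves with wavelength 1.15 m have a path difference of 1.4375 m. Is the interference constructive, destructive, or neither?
neither (partial) — path difference = 1.25λ, neither a whole number of wavelengths nor an odd multiple of λ/2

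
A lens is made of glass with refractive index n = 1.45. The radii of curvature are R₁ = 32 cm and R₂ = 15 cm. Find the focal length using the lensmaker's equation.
1/f = (n − 1)(1/R₁ − 1/R₂) → f = -62.75 cm (diverging lens)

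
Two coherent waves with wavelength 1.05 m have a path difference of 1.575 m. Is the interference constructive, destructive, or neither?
destructive — path difference = 1.5λ, an odd multiple of λ/2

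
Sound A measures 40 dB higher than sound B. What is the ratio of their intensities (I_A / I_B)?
I_A/I_B = 10^(Δβ/10) = 10000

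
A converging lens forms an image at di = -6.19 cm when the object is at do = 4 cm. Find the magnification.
M = −di/do = 1.548 (upright image)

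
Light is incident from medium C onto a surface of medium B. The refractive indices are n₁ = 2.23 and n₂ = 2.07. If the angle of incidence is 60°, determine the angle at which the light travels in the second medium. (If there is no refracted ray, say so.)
sin θ₂ = (n₁/n₂)·sin θ₁ = 0.933 → θ₂ = 68.9°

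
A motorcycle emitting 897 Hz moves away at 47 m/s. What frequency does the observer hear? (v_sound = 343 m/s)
f_obs = f·v/(v + v_s) = 788.9 Hz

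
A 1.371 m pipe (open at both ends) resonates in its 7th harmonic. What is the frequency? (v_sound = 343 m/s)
fₙ = nv/(2L) = 875.6 Hz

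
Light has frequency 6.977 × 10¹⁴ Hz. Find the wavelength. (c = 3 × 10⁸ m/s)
λ = c/f = 430 nm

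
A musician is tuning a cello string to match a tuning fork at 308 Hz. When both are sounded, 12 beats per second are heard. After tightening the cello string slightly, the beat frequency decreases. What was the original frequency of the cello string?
296 Hz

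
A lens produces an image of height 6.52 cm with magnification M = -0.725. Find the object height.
ho = |hi|/|M| = 8.993 cm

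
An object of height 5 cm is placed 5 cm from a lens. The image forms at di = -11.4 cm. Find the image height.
hi = (-di/do) × ho = 11.4 cm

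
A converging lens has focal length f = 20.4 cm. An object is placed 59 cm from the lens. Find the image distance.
1/di = 1/f − 1/do → di = 31.18 cm (real image)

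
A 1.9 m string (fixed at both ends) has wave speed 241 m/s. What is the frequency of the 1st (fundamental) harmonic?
fₙ = nv/(2L) = 63.42 Hz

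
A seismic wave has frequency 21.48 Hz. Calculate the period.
T = 1/f = 0.04655 s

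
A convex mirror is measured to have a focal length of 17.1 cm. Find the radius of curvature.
R = 2|f| = 34.2 cm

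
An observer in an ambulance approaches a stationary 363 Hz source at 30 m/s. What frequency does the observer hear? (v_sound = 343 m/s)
f_obs = f·(v + v_o)/v = 394.7 Hz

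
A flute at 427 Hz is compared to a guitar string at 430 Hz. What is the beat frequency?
3 Hz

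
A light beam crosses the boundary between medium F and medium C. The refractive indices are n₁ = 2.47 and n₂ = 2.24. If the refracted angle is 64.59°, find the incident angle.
sin θ₁ = (n₂/n₁)·sin θ₂ → θ₁ = 55°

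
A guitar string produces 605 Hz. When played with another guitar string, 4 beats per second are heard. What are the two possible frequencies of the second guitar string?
f₂ = 605 ± 4 Hz → 609 Hz or 601 Hz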